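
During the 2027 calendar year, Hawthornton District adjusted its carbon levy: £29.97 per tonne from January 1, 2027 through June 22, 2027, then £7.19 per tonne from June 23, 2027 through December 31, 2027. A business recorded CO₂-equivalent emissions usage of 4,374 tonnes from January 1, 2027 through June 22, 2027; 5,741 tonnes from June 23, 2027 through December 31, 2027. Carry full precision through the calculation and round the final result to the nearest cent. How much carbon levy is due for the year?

January 1 – June 22, 2027: 4,374 tonnes at £29.97/tonne → £131,088.78
June 23 – December 31, 2027: 5,741 tonnes at £7.19/tonne → £41,277.79

£172,366.57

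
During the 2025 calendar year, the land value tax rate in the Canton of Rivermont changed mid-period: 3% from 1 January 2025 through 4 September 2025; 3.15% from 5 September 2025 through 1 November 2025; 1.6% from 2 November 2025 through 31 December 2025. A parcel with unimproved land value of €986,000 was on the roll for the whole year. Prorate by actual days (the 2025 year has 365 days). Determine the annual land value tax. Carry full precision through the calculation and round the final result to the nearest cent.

€27,545.87

1 January – 4 September 2025: 247 days at 3% → €986,000 × 3% × 247/365 = €20,017.1507
5 September – 1 November 2025: 58 days at 3.15% → €986,000 × 3.15% × 58/365 = €4,935.4027
2 November – 31 December 2025: 60 days at 1.6% → €986,000 × 1.6% × 60/365 = €2,593.3151
Total = €27,545.8685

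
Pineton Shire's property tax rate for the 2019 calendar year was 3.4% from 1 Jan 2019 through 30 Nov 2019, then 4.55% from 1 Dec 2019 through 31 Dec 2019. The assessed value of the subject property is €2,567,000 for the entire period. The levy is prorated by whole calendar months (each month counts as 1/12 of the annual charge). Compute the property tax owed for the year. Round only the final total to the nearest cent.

1 Jan – 30 Nov 2019: 11 months at 3.4% → €2,567,000 × 3.4% × 11/12 = €80,004.8333
1 Dec – 31 Dec 2019: 1 month at 4.55% → €2,567,000 × 4.55% × 1/12 = €9,733.2083
Total = €89,738.0417

€89,738.04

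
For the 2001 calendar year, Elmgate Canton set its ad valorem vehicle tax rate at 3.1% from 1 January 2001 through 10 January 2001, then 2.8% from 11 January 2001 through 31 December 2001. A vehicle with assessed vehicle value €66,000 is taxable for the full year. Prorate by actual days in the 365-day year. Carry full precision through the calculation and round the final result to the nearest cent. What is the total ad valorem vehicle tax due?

€1,853.42

1 January – 10 January 2001: 10 days at 3.1% → €66,000 × 3.1% × 10/365 = €56.0548
11 January – 31 December 2001: 355 days at 2.8% → €66,000 × 2.8% × 355/365 = €1,797.3699
Total = €1,853.4247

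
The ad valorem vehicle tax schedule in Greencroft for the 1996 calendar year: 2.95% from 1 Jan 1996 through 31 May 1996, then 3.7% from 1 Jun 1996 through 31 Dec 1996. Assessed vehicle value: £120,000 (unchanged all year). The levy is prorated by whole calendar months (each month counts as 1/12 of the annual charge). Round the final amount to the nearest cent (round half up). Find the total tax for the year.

£4,065.00

1 Jan – 31 May 1996: 5 months at 2.95% → £120,000 × 2.95% × 5/12 = £1,475.0000
1 Jun – 31 Dec 1996: 7 months at 3.7% → £120,000 × 3.7% × 7/12 = £2,590.0000
Total = £4,065.0000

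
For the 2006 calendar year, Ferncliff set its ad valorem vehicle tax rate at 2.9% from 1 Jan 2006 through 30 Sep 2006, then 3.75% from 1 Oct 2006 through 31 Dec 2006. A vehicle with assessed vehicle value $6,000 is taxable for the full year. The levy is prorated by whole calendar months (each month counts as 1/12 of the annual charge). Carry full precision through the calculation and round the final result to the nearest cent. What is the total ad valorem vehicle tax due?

1 Jan – 30 Sep 2006: 9 months at 2.9% → $6,000 × 2.9% × 9/12 = $130.5000
1 Oct – 31 Dec 2006: 3 months at 3.75% → $6,000 × 3.75% × 3/12 = $56.2500
Total = $186.7500

$186.75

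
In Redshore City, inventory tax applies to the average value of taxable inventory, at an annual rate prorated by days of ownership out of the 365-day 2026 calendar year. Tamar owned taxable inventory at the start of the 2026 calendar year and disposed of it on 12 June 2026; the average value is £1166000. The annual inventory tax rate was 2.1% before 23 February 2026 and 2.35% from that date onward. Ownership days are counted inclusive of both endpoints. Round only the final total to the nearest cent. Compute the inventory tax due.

1 January – 22 February 2026: 53 days at 2.1% → £1166000 × 2.1% × 53/365 = £3555.5014
23 February – 12 June 2026: 110 days at 2.35% → £1166000 × 2.35% × 110/365 = £8257.8356
Total = £11813.3370

£11813.34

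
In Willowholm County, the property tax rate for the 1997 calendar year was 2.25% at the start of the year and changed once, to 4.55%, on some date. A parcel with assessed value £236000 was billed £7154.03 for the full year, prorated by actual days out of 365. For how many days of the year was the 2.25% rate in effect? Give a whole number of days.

241 days

Let d = days at the first rate; then 365 − d days at the second rate.
£236000 × [2.25%·d + 4.55%·(365−d)] / 365 = £7154.03
Solving gives d = 241, so the new rate took effect on 30 August 1997.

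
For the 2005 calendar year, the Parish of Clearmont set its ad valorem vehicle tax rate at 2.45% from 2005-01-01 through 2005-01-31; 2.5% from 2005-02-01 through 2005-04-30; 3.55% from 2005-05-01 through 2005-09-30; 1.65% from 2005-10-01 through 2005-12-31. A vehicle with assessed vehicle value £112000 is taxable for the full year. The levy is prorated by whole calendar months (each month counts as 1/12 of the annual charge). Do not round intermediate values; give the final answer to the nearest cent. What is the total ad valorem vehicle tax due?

£3047.33

2005-01-01 to 2005-01-31: 1 month at 2.45% → £112000 × 2.45% × 1/12 = £228.6667
2005-02-01 to 2005-04-30: 3 months at 2.5% → £112000 × 2.5% × 3/12 = £700.0000
2005-05-01 to 2005-09-30: 5 months at 3.55% → £112000 × 3.55% × 5/12 = £1656.6667
2005-10-01 to 2005-12-31: 3 months at 1.65% → £112000 × 1.65% × 3/12 = £462.0000
Total = £3047.3333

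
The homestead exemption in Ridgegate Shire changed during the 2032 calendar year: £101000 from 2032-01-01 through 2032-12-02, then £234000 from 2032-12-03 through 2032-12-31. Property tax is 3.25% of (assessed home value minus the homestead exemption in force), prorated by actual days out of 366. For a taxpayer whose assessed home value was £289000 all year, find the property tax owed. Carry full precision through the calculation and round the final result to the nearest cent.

2032-01-01 to 2032-12-02: 337 days, exemption £101000 → (£289000 − £101000) × 3.25% × 337/366 = £5625.8743
2032-12-03 to 2032-12-31: 29 days, exemption £234000 → (£289000 − £234000) × 3.25% × 29/366 = £141.6325
Total = £5767.5068

£5767.51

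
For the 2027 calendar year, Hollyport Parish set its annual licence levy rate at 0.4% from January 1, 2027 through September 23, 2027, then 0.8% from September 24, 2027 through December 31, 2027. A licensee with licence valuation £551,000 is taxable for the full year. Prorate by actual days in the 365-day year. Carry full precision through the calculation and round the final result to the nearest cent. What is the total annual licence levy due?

£2,801.80

January 1 – September 23, 2027: 266 days at 0.4% → £551,000 × 0.4% × 266/365 = £1,606.2027
September 24 – December 31, 2027: 99 days at 0.8% → £551,000 × 0.8% × 99/365 = £1,195.5945
Total = £2,801.7973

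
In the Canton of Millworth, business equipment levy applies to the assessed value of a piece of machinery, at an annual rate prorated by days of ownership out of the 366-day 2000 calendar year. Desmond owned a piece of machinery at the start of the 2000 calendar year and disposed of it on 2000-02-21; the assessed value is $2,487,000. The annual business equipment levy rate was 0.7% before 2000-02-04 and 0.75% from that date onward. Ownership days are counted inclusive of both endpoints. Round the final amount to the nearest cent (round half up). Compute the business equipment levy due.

$2,534.57

2000-01-01 to 2000-02-03: 34 days at 0.7% → $2,487,000 × 0.7% × 34/366 = $1,617.2295
2000-02-04 to 2000-02-21: 18 days at 0.75% → $2,487,000 × 0.75% × 18/366 = $917.3361
Total = $2,534.5656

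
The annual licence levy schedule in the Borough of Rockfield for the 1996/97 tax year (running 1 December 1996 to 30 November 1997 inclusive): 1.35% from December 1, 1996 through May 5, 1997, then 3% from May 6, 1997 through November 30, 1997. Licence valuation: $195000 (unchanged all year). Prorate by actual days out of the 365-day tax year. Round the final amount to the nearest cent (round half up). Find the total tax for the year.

December 1, 1996 – May 5, 1997: 156 days at 1.35% → $195000 × 1.35% × 156/365 = $1125.1233
May 6 – November 30, 1997: 209 days at 3% → $195000 × 3% × 209/365 = $3349.7260
Total = $4474.8493

$4474.85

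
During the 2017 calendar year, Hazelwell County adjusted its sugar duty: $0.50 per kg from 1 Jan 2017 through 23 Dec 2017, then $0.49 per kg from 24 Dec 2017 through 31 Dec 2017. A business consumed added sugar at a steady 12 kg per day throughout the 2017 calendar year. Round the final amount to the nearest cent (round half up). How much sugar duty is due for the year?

1 Jan – 23 Dec 2017: 357 days × 12 kg/day = 4,284 kg at $0.50/kg → $2,142.00
24 Dec – 31 Dec 2017: 8 days × 12 kg/day = 96 kg at $0.49/kg → $47.04

$2,189.04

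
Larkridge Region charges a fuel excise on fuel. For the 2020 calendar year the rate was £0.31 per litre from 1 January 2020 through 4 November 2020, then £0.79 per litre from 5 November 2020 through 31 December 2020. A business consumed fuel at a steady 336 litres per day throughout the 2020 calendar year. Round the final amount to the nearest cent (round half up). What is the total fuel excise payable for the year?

£47315.52

1 January – 4 November 2020: 309 days × 336 litres/day = 103,824 litres at £0.31/litre → £32185.44
5 November – 31 December 2020: 57 days × 336 litres/day = 19,152 litres at £0.79/litre → £15130.08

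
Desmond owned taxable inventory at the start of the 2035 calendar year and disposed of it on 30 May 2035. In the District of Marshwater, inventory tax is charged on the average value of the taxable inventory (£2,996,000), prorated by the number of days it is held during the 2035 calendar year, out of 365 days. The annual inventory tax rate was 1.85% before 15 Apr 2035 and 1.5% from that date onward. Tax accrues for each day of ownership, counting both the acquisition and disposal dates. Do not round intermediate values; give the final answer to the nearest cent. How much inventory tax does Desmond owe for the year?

£21,456.28

1 Jan – 14 Apr 2035: 104 days at 1.85% → £2,996,000 × 1.85% × 104/365 = £15,792.6137
15 Apr – 30 May 2035: 46 days at 1.5% → £2,996,000 × 1.5% × 46/365 = £5,663.6712
Total = £21,456.2849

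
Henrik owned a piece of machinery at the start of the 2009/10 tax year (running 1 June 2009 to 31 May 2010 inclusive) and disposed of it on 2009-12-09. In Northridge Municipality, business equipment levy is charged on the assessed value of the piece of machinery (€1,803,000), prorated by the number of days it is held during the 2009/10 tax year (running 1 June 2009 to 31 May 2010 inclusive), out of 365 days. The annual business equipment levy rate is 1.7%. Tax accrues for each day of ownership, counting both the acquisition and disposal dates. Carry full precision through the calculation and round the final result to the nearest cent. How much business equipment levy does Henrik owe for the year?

€16,123.27

Days held (2009-06-01 to 2009-12-09): 192 out of 365
Tax = €1,803,000 × 1.7% × 192/365 = €16,123.2658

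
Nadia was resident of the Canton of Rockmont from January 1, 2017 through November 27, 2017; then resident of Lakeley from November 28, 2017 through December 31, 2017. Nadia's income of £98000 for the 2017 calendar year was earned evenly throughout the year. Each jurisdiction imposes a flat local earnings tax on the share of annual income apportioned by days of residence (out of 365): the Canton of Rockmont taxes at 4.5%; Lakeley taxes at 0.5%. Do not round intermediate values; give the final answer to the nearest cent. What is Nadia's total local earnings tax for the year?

£4044.85

The Canton of Rockmont, January 1 – November 27, 2017: 331 days → £98000 × 4.5% × 331/365 = £3999.2055
Lakeley, November 28 – December 31, 2017: 34 days → £98000 × 0.5% × 34/365 = £45.6438
Total = £4044.8493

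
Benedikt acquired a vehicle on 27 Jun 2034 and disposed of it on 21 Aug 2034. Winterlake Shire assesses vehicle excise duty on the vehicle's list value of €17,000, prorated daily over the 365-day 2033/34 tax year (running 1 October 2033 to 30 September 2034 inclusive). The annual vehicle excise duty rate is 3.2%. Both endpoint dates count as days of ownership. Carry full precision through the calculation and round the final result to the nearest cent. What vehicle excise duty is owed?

Days held (27 Jun – 21 Aug 2034): 56 out of 365
Tax = €17,000 × 3.2% × 56/365 = €83.4630

€83.46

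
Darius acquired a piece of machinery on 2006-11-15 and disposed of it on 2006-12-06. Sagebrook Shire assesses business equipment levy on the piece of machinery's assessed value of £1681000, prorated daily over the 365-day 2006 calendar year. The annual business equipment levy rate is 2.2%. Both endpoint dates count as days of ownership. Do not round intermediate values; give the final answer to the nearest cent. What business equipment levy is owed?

£2229.05

Days held (2006-11-15 to 2006-12-06): 22 out of 365
Tax = £1681000 × 2.2% × 22/365 = £2229.0521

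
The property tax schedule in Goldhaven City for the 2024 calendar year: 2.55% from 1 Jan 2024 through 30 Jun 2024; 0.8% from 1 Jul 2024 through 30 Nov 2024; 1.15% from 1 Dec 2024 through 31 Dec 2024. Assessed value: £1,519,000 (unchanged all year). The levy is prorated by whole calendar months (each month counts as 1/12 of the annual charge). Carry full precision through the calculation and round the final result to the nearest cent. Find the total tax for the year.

1 Jan – 30 Jun 2024: 6 months at 2.55% → £1,519,000 × 2.55% × 6/12 = £19,367.2500
1 Jul – 30 Nov 2024: 5 months at 0.8% → £1,519,000 × 0.8% × 5/12 = £5,063.3333
1 Dec – 31 Dec 2024: 1 month at 1.15% → £1,519,000 × 1.15% × 1/12 = £1,455.7083
Total = £25,886.2917

£25,886.29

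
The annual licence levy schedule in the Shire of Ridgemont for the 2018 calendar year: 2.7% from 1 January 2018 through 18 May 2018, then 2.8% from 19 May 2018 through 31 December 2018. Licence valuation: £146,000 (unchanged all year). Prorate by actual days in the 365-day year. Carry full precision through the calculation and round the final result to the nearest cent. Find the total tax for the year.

1 January – 18 May 2018: 138 days at 2.7% → £146,000 × 2.7% × 138/365 = £1,490.4000
19 May – 31 December 2018: 227 days at 2.8% → £146,000 × 2.8% × 227/365 = £2,542.4000
Total = £4,032.8000

£4,032.80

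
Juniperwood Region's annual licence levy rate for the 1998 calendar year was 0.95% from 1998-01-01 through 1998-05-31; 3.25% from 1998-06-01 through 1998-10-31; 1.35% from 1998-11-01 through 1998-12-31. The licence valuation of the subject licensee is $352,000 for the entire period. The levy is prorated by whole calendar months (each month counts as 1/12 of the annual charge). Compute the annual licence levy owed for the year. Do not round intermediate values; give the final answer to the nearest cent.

1998-01-01 to 1998-05-31: 5 months at 0.95% → $352,000 × 0.95% × 5/12 = $1,393.3333
1998-06-01 to 1998-10-31: 5 months at 3.25% → $352,000 × 3.25% × 5/12 = $4,766.6667
1998-11-01 to 1998-12-31: 2 months at 1.35% → $352,000 × 1.35% × 2/12 = $792.0000
Total = $6,952.0000

$6,952.00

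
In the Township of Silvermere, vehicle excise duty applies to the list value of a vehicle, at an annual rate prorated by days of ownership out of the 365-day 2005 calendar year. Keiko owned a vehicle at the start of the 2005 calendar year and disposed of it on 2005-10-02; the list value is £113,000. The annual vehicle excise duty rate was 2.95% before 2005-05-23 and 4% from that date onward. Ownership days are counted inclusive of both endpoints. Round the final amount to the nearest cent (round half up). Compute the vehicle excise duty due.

2005-01-01 to 2005-05-22: 142 days at 2.95% → £113,000 × 2.95% × 142/365 = £1,296.8685
2005-05-23 to 2005-10-02: 133 days at 4% → £113,000 × 4% × 133/365 = £1,647.0137
Total = £2,943.8822

£2,943.88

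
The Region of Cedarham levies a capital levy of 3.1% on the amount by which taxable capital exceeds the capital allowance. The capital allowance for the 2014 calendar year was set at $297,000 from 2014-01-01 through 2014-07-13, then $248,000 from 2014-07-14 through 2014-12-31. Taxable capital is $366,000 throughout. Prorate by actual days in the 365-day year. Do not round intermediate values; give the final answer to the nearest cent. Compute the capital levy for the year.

$2,850.64

2014-01-01 to 2014-07-13: 194 days, exemption $297,000 → ($366,000 − $297,000) × 3.1% × 194/365 = $1,136.8932
2014-07-14 to 2014-12-31: 171 days, exemption $248,000 → ($366,000 − $248,000) × 3.1% × 171/365 = $1,713.7479
Total = $2,850.6411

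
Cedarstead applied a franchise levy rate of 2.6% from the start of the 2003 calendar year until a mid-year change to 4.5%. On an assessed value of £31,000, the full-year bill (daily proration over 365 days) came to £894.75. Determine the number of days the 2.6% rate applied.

Let d = days at the first rate; then 365 − d days at the second rate.
£31,000 × [2.6%·d + 4.5%·(365−d)] / 365 = £894.75
Solving gives d = 310, so the new rate took effect on 7 Nov 2003.

310 days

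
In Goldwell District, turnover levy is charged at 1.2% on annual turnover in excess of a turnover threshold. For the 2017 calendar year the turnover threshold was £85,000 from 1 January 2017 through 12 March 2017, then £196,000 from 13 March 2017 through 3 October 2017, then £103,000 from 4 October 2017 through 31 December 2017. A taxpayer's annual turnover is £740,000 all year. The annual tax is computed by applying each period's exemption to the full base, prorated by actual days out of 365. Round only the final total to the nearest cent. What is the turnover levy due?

1 January – 12 March 2017: 71 days, exemption £85,000 → (£740,000 − £85,000) × 1.2% × 71/365 = £1,528.9315
13 March – 3 October 2017: 205 days, exemption £196,000 → (£740,000 − £196,000) × 1.2% × 205/365 = £3,666.4110
4 October – 31 December 2017: 89 days, exemption £103,000 → (£740,000 − £103,000) × 1.2% × 89/365 = £1,863.8795
Total = £7,059.2219

£7,059.22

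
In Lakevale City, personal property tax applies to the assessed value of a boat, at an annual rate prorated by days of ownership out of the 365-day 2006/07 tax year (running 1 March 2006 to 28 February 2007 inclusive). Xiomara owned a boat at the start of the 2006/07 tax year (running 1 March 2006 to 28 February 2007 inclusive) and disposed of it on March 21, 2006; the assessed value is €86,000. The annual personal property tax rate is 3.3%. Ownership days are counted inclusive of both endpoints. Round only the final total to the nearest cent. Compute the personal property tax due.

€163.28

Days held (March 1 – March 21, 2006): 21 out of 365
Tax = €86,000 × 3.3% × 21/365 = €163.2822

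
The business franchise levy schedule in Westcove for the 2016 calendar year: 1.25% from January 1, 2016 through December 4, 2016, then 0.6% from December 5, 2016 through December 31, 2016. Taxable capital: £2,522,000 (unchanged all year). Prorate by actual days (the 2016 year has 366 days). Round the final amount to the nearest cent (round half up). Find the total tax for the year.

January 1 – December 4, 2016: 339 days at 1.25% → £2,522,000 × 1.25% × 339/366 = £29,199.3852
December 5 – December 31, 2016: 27 days at 0.6% → £2,522,000 × 0.6% × 27/366 = £1,116.2951
Total = £30,315.6803

£30,315.68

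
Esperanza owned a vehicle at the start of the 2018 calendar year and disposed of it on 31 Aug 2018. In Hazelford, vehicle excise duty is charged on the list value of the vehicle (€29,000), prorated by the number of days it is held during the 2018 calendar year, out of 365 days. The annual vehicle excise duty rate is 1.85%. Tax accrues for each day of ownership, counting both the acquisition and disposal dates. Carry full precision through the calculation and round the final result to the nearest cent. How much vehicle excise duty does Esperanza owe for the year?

€357.18

Days held (1 Jan – 31 Aug 2018): 243 out of 365
Tax = €29,000 × 1.85% × 243/365 = €357.1767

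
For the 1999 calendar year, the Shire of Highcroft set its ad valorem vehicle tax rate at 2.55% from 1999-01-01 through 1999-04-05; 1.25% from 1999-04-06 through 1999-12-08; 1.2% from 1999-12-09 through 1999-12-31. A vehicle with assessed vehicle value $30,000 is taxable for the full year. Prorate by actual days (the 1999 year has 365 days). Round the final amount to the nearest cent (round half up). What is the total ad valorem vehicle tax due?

$475.56

1999-01-01 to 1999-04-05: 95 days at 2.55% → $30,000 × 2.55% × 95/365 = $199.1096
1999-04-06 to 1999-12-08: 247 days at 1.25% → $30,000 × 1.25% × 247/365 = $253.7671
1999-12-09 to 1999-12-31: 23 days at 1.2% → $30,000 × 1.2% × 23/365 = $22.6849
Total = $475.5616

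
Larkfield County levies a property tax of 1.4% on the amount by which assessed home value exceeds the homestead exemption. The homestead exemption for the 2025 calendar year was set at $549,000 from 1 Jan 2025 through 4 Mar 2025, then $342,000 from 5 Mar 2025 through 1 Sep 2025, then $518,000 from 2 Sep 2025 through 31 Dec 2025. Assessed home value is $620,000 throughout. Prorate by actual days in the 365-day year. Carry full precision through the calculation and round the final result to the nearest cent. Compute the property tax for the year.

1 Jan – 4 Mar 2025: 63 days, exemption $549,000 → ($620,000 − $549,000) × 1.4% × 63/365 = $171.5671
5 Mar – 1 Sep 2025: 181 days, exemption $342,000 → ($620,000 − $342,000) × 1.4% × 181/365 = $1,930.0055
2 Sep – 31 Dec 2025: 121 days, exemption $518,000 → ($620,000 − $518,000) × 1.4% × 121/365 = $473.3918
Total = $2,574.9644

$2,574.96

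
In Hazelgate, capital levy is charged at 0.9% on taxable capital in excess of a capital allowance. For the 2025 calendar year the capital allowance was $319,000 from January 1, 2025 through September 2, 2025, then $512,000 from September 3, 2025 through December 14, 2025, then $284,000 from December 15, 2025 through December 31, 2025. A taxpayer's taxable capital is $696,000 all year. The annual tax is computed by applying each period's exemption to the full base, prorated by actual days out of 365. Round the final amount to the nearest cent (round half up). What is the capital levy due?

January 1 – September 2, 2025: 245 days, exemption $319,000 → ($696,000 − $319,000) × 0.9% × 245/365 = $2,277.4932
September 3 – December 14, 2025: 103 days, exemption $512,000 → ($696,000 − $512,000) × 0.9% × 103/365 = $467.3096
December 15 – December 31, 2025: 17 days, exemption $284,000 → ($696,000 − $284,000) × 0.9% × 17/365 = $172.7014
Total = $2,917.5041

$2,917.50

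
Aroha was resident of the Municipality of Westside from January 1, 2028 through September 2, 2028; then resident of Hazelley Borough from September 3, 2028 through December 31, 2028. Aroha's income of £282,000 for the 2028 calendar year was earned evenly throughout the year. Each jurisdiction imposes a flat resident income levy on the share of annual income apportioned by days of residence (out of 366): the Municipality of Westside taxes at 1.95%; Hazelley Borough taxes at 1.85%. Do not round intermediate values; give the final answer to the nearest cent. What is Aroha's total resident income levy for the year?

£5,406.54

The Municipality of Westside, January 1 – September 2, 2028: 246 days → £282,000 × 1.95% × 246/366 = £3,696.0492
Hazelley Borough, September 3 – December 31, 2028: 120 days → £282,000 × 1.85% × 120/366 = £1,710.4918
Total = £5,406.5410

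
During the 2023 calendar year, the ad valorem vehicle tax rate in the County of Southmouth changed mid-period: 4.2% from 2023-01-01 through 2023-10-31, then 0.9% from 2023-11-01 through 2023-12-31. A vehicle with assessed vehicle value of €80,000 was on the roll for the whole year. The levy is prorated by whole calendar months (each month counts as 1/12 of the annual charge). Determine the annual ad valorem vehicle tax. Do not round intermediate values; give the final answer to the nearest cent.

2023-01-01 to 2023-10-31: 10 months at 4.2% → €80,000 × 4.2% × 10/12 = €2,800.0000
2023-11-01 to 2023-12-31: 2 months at 0.9% → €80,000 × 0.9% × 2/12 = €120.0000
Total = €2,920.0000

€2,920.00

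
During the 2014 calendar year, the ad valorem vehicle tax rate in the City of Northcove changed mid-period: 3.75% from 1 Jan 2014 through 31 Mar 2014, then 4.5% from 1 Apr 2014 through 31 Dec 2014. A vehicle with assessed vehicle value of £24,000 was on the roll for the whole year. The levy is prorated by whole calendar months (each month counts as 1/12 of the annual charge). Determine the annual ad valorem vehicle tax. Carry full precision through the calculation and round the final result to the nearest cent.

£1,035.00

1 Jan – 31 Mar 2014: 3 months at 3.75% → £24,000 × 3.75% × 3/12 = £225.0000
1 Apr – 31 Dec 2014: 9 months at 4.5% → £24,000 × 4.5% × 9/12 = £810.0000
Total = £1,035.0000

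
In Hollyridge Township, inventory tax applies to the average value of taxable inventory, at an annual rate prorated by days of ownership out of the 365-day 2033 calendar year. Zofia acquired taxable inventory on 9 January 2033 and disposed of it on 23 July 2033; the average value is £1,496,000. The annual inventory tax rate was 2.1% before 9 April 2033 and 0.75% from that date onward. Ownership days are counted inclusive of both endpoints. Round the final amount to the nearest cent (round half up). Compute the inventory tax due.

9 January – 8 April 2033: 90 days at 2.1% → £1,496,000 × 2.1% × 90/365 = £7,746.4110
9 April – 23 July 2033: 106 days at 0.75% → £1,496,000 × 0.75% × 106/365 = £3,258.4110
Total = £11,004.8219

£11,004.82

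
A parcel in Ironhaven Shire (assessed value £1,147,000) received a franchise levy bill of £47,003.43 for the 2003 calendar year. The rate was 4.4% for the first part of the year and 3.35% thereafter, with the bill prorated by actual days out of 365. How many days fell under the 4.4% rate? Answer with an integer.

260 days

Let d = days at the first rate; then 365 − d days at the second rate.
£1,147,000 × [4.4%·d + 3.35%·(365−d)] / 365 = £47,003.43
Solving gives d = 260, so the new rate took effect on 18 Sep 2003.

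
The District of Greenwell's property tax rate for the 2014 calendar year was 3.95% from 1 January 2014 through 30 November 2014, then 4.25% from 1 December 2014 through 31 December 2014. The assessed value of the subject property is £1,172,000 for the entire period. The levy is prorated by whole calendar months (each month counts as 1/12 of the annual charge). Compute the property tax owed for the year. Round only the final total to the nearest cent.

£46,587.00

1 January – 30 November 2014: 11 months at 3.95% → £1,172,000 × 3.95% × 11/12 = £42,436.1667
1 December – 31 December 2014: 1 month at 4.25% → £1,172,000 × 4.25% × 1/12 = £4,150.8333
Total = £46,587.0000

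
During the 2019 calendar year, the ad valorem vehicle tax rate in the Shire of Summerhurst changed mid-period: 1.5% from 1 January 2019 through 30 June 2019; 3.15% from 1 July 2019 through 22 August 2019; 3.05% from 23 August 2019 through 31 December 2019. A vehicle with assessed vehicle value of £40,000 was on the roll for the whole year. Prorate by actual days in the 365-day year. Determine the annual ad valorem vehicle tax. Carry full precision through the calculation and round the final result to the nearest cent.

£918.36

1 January – 30 June 2019: 181 days at 1.5% → £40,000 × 1.5% × 181/365 = £297.5342
1 July – 22 August 2019: 53 days at 3.15% → £40,000 × 3.15% × 53/365 = £182.9589
23 August – 31 December 2019: 131 days at 3.05% → £40,000 × 3.05% × 131/365 = £437.8630
Total = £918.3562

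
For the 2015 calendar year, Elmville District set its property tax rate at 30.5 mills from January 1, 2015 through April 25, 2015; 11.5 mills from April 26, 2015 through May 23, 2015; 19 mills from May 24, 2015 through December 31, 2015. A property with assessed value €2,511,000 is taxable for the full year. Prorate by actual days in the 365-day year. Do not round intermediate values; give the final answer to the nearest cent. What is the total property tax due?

€55,362.39

January 1 – April 25, 2015: 115 days at 30.5 mills → €2,511,000 × 3.05% × 115/365 = €24,129.6781
April 26 – May 23, 2015: 28 days at 11.5 mills → €2,511,000 × 1.15% × 28/365 = €2,215.1836
May 24 – December 31, 2015: 222 days at 19 mills → €2,511,000 × 1.9% × 222/365 = €29,017.5288
Total = €55,362.3904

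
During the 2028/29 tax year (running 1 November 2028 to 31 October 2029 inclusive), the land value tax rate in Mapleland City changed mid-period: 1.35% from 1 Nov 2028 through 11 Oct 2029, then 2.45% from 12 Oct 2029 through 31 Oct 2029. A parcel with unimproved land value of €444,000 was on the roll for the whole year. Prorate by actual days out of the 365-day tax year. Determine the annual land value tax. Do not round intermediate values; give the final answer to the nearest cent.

1 Nov 2028 – 11 Oct 2029: 345 days at 1.35% → €444,000 × 1.35% × 345/365 = €5,665.5616
12 Oct – 31 Oct 2029: 20 days at 2.45% → €444,000 × 2.45% × 20/365 = €596.0548
Total = €6,261.6164

€6,261.62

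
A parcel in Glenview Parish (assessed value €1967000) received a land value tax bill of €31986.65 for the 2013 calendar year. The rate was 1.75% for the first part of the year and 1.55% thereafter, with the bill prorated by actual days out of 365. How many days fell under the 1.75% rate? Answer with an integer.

Let d = days at the first rate; then 365 − d days at the second rate.
€1967000 × [1.75%·d + 1.55%·(365−d)] / 365 = €31986.65
Solving gives d = 139, so the new rate took effect on 20 May 2013.

139 days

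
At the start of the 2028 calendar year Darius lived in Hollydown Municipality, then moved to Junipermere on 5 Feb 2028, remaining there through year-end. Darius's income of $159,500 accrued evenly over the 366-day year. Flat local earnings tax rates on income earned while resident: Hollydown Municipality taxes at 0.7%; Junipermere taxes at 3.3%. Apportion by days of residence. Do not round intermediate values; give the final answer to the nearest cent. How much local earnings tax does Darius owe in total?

Hollydown Municipality, 1 Jan – 4 Feb 2028: 35 days → $159,500 × 0.7% × 35/366 = $106.7691
Junipermere, 5 Feb – 31 Dec 2028: 331 days → $159,500 × 3.3% × 331/366 = $4,760.1598
Total = $4,866.9290

$4,866.93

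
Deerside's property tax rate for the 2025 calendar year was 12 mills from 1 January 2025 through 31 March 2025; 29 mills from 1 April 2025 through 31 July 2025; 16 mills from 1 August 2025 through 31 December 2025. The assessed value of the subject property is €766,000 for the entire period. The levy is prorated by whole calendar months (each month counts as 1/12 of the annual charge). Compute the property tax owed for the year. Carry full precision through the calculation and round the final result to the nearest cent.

€14,809.33

1 January – 31 March 2025: 3 months at 12 mills → €766,000 × 1.2% × 3/12 = €2,298.0000
1 April – 31 July 2025: 4 months at 29 mills → €766,000 × 2.9% × 4/12 = €7,404.6667
1 August – 31 December 2025: 5 months at 16 mills → €766,000 × 1.6% × 5/12 = €5,106.6667
Total = €14,809.3333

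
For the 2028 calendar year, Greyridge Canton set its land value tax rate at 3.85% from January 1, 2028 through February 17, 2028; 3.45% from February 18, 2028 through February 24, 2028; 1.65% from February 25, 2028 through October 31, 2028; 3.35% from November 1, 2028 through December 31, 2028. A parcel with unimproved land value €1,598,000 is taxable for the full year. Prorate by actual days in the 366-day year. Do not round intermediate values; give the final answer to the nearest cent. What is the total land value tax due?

January 1 – February 17, 2028: 48 days at 3.85% → €1,598,000 × 3.85% × 48/366 = €8,068.5902
February 18 – February 24, 2028: 7 days at 3.45% → €1,598,000 × 3.45% × 7/366 = €1,054.4180
February 25 – October 31, 2028: 250 days at 1.65% → €1,598,000 × 1.65% × 250/366 = €18,010.2459
November 1 – December 31, 2028: 61 days at 3.35% → €1,598,000 × 3.35% × 61/366 = €8,922.1667
Total = €36,055.4208

€36,055.42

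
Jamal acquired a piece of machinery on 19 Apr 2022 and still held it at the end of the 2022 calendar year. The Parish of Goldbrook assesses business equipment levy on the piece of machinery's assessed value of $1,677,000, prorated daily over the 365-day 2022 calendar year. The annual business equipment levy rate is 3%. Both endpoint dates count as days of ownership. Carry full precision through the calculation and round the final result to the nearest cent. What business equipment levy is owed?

$35,423.75

Days held (19 Apr – 31 Dec 2022): 257 out of 365
Tax = $1,677,000 × 3% × 257/365 = $35,423.7534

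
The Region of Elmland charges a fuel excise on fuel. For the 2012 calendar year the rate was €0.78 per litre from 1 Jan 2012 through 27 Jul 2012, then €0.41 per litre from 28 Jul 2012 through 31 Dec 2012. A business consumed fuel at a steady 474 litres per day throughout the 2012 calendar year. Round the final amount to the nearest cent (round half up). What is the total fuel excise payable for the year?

1 Jan – 27 Jul 2012: 209 days × 474 litres/day = 99,066 litres at €0.78/litre → €77271.48
28 Jul – 31 Dec 2012: 157 days × 474 litres/day = 74,418 litres at €0.41/litre → €30511.38

€107782.86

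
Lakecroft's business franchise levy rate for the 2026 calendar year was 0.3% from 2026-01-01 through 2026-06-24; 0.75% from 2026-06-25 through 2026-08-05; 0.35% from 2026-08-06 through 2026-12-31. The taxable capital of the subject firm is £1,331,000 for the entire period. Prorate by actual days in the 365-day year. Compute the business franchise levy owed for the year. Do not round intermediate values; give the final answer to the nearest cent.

£4,952.05

2026-01-01 to 2026-06-24: 175 days at 0.3% → £1,331,000 × 0.3% × 175/365 = £1,914.4521
2026-06-25 to 2026-08-05: 42 days at 0.75% → £1,331,000 × 0.75% × 42/365 = £1,148.6712
2026-08-06 to 2026-12-31: 148 days at 0.35% → £1,331,000 × 0.35% × 148/365 = £1,888.9260
Total = £4,952.0493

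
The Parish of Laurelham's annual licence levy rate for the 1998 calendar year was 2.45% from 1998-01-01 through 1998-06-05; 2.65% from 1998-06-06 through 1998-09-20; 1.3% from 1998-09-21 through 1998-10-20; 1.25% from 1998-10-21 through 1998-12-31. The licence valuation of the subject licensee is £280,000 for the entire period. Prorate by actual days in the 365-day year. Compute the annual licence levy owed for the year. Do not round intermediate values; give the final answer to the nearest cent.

£6,096.71

1998-01-01 to 1998-06-05: 156 days at 2.45% → £280,000 × 2.45% × 156/365 = £2,931.9452
1998-06-06 to 1998-09-20: 107 days at 2.65% → £280,000 × 2.65% × 107/365 = £2,175.1781
1998-09-21 to 1998-10-20: 30 days at 1.3% → £280,000 × 1.3% × 30/365 = £299.1781
1998-10-21 to 1998-12-31: 72 days at 1.25% → £280,000 × 1.25% × 72/365 = £690.4110
Total = £6,096.7123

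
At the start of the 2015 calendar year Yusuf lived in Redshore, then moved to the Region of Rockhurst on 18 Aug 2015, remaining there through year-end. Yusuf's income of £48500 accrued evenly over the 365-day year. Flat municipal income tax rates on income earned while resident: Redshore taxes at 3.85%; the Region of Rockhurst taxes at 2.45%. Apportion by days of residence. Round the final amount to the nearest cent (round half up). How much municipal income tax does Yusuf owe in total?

£1614.25

Redshore, 1 Jan – 17 Aug 2015: 229 days → £48500 × 3.85% × 229/365 = £1171.5075
The Region of Rockhurst, 18 Aug – 31 Dec 2015: 136 days → £48500 × 2.45% × 136/365 = £442.7452
Total = £1614.2527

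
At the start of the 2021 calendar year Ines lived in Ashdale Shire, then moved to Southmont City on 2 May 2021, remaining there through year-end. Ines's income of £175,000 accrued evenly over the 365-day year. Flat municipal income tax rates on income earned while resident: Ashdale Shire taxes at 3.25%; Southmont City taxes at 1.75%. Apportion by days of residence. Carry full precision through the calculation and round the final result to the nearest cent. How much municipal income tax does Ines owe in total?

£3,932.71

Ashdale Shire, 1 Jan – 1 May 2021: 121 days → £175,000 × 3.25% × 121/365 = £1,885.4452
Southmont City, 2 May – 31 Dec 2021: 244 days → £175,000 × 1.75% × 244/365 = £2,047.2603
Total = £3,932.7055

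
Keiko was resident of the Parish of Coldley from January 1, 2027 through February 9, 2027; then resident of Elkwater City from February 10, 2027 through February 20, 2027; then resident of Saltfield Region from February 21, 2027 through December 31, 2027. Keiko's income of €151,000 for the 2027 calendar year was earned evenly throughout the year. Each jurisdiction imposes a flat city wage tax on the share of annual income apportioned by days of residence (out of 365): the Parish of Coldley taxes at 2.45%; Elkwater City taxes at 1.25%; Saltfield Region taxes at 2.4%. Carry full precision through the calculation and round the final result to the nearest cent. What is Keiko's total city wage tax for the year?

€3,579.94

The Parish of Coldley, January 1 – February 9, 2027: 40 days → €151,000 × 2.45% × 40/365 = €405.4247
Elkwater City, February 10 – February 20, 2027: 11 days → €151,000 × 1.25% × 11/365 = €56.8836
Saltfield Region, February 21 – December 31, 2027: 314 days → €151,000 × 2.4% × 314/365 = €3,117.6329
Total = €3,579.9411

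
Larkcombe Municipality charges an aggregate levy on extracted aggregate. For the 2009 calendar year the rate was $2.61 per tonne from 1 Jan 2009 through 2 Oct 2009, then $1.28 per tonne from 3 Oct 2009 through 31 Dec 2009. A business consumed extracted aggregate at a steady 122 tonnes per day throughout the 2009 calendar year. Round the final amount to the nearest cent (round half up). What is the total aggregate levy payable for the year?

$101,619.90

1 Jan – 2 Oct 2009: 275 days × 122 tonnes/day = 33,550 tonnes at $2.61/tonne → $87,565.50
3 Oct – 31 Dec 2009: 90 days × 122 tonnes/day = 10,980 tonnes at $1.28/tonne → $14,054.40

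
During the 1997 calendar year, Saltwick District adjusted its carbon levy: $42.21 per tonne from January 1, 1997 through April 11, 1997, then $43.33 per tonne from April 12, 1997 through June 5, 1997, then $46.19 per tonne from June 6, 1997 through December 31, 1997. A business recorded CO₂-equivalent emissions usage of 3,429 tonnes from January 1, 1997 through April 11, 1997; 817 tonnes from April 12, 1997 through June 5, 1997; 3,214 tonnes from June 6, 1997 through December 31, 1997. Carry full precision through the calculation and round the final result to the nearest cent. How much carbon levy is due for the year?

January 1 – April 11, 1997: 3,429 tonnes at $42.21/tonne → $144,738.09
April 12 – June 5, 1997: 817 tonnes at $43.33/tonne → $35,400.61
June 6 – December 31, 1997: 3,214 tonnes at $46.19/tonne → $148,454.66

$328,593.36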